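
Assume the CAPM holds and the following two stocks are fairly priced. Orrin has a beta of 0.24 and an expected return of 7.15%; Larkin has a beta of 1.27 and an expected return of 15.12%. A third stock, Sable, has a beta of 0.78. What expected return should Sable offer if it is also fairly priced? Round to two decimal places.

MRP (SML slope) = (15.12% − 7.15%) / (1.27 − 0.24) = 7.97% / 1.03 = 7.7379%
R_f (intercept) = 7.15% − 0.24 × 7.7379% = 5.2929%
E(R_Sable) = R_f + β × MRP = 5.2929% + 0.78 × 7.7379% = 11.33%

11.33%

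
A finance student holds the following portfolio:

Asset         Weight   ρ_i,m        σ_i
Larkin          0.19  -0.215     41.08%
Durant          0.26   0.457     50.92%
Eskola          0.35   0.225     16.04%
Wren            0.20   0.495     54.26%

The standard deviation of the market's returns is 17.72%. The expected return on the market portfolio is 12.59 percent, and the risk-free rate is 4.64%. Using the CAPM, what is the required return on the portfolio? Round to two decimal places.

9.58%

β_Larkin = -0.215 × 41.08% / 17.72% = -0.4984
β_Durant = 0.457 × 50.92% / 17.72% = 1.3132
β_Eskola = 0.225 × 16.04% / 17.72% = 0.2037
β_Wren = 0.495 × 54.26% / 17.72% = 1.5157
β_P = Σ w_i β_i = 0.19×-0.4984 + 0.26×1.3132 + 0.35×0.2037 + 0.20×1.5157 = 0.6212
MRP = 12.59% − 4.64% = 7.95%
E(R_P) = R_f + β_P × MRP = 4.64% + 0.6212 × 7.95% = 9.58%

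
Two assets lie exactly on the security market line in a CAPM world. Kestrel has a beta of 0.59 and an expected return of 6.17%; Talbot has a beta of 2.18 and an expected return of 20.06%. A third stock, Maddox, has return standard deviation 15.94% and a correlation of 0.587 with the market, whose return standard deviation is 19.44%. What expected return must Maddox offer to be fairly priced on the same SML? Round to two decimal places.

5.22%

MRP = (20.06% − 6.17%) / (2.18 − 0.59) = 8.7358%
R_f = 6.17% − 0.59 × 8.7358% = 1.0159%
β_Maddox = ρ·σ_i/σ_m = 0.587 × 15.94 / 19.44 = 0.4813
E(R_Maddox) = R_f + β × MRP = 1.0159% + 0.4813 × 8.7358% = 5.22%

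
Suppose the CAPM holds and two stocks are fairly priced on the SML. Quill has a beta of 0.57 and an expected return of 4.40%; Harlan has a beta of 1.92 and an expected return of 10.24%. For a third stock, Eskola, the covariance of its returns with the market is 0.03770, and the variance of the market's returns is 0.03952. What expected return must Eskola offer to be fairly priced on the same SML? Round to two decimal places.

6.06%

MRP = (10.24% − 4.40%) / (1.92 − 0.57) = 4.3259%
R_f = 4.40% − 0.57 × 4.3259% = 1.9342%
β_Eskola = Cov / Var(R_m) = 0.03770 / 0.03952 = 0.9539
E(R_Eskola) = R_f + β × MRP = 1.9342% + 0.9539 × 4.3259% = 6.06%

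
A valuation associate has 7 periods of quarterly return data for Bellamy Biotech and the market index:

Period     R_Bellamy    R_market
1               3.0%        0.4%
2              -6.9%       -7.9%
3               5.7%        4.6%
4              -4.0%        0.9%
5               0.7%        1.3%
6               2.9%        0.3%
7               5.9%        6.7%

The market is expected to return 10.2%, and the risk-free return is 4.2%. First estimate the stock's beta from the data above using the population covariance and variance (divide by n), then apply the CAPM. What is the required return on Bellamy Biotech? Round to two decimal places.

Mean R_i = (3.0 − 6.9 + 5.7 − 4.0 + 0.7 + 2.9 + 5.9) / 7 = 1.0429%
Mean R_m = (0.4 − 7.9 + 4.6 + 0.9 + 1.3 + 0.3 + 6.7) / 7 = 0.9000%
Σ(R_i − R̄_i)(R_m − R̄_m) = 113.0700  ⇒  Cov = 113.0700 / 7 = 16.1529
Σ(R_m − R̄_m)² = 125.5400  ⇒  Var(R_m) = 125.5400 / 7 = 17.9343
β = Cov / Var(R_m) = 16.1529 / 17.9343 = 0.9007
MRP = 10.2% − 4.2% = 6.00%
E(R) = R_f + β × MRP = 4.2% + 0.9007 × 6.0% = 9.60%

9.60%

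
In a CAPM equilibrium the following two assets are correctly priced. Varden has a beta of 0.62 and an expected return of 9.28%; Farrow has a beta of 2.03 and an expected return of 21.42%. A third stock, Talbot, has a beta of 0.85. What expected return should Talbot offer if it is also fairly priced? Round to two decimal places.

MRP (SML slope) = (21.42% − 9.28%) / (2.03 − 0.62) = 12.14% / 1.41 = 8.6099%
R_f (intercept) = 9.28% − 0.62 × 8.6099% = 3.9419%
E(R_Talbot) = R_f + β × MRP = 3.9419% + 0.85 × 8.6099% = 11.26%

11.26%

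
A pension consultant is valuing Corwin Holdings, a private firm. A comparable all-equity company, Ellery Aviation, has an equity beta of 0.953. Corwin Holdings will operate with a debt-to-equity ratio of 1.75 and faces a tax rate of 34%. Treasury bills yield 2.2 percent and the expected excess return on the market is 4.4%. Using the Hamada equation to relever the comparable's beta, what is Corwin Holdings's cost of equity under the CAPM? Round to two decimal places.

11.24%

β_L = β_U × [1 + (1 − t)(D/E)] = 0.953 × [1 + (1 − 0.34) × 1.75]
    = 0.953 × [1 + 0.66 × 1.75] = 0.953 × 2.1550 = 2.0537
E(R) = R_f + β_L × MRP = 2.2% + 2.0537 × 4.4% = 11.24%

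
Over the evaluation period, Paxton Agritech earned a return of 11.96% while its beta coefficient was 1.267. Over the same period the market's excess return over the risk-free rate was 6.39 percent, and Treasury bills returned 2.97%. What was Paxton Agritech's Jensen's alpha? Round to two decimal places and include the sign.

CAPM benchmark = R_f + β(R_m − R_f) = 2.97% + 1.267 × 6.39% = 11.06613%
α = actual − benchmark = 11.96% − 11.06613% = +0.89%

+0.89%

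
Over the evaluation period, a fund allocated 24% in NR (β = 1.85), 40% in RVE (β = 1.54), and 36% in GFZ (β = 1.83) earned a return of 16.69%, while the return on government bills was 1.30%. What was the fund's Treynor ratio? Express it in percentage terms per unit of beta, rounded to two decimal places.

β_P = 0.24×1.85 + 0.40×1.54 + 0.36×1.83 = 1.7188
Treynor = (R_P − R_f) / β_P = (16.69% − 1.30%) / 1.7188 = 15.39% / 1.7188 = 8.95%

8.95%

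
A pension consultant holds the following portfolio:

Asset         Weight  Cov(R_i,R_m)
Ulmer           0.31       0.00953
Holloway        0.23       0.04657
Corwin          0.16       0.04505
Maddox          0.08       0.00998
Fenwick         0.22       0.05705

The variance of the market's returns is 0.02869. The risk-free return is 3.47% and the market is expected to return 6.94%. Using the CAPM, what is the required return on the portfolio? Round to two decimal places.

7.61%

β_Ulmer = 0.00953 / 0.02869 = 0.3322
β_Holloway = 0.04657 / 0.02869 = 1.6232
β_Corwin = 0.04505 / 0.02869 = 1.5702
β_Maddox = 0.00998 / 0.02869 = 0.3479
β_Fenwick = 0.05705 / 0.02869 = 1.9885
β_P = Σ w_i β_i = 0.31×0.3322 + 0.23×1.6232 + 0.16×1.5702 + 0.08×0.3479 + 0.22×1.9885 = 1.1929
MRP = 6.94% − 3.47% = 3.47%
E(R_P) = R_f + β_P × MRP = 3.47% + 1.1929 × 3.47% = 7.61%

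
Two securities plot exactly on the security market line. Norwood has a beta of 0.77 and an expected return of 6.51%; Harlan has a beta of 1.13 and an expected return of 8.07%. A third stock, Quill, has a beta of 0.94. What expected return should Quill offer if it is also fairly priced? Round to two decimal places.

7.25%

MRP (SML slope) = (8.07% − 6.51%) / (1.13 − 0.77) = 1.56% / 0.36 = 4.3333%
R_f (intercept) = 6.51% − 0.77 × 4.3333% = 3.1734%
E(R_Quill) = R_f + β × MRP = 3.1734% + 0.94 × 4.3333% = 7.25%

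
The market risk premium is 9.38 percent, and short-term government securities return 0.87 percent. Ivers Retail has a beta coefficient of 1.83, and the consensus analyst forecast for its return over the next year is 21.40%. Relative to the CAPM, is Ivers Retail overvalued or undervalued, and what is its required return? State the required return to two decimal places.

Required return = R_f + β·MRP = 0.87% + 1.83 × 9.38% = 18.04%
Forecast 21.40% > required 18.04% → the stock plots above the SML → undervalued.

Undervalued; required return 18.04%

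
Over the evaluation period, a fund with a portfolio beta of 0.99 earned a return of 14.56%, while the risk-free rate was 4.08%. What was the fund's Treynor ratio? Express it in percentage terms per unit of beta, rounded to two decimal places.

Treynor = (R_P − R_f) / β_P = (14.56% − 4.08%) / 0.9900 = 10.48% / 0.9900 = 10.59%

10.59%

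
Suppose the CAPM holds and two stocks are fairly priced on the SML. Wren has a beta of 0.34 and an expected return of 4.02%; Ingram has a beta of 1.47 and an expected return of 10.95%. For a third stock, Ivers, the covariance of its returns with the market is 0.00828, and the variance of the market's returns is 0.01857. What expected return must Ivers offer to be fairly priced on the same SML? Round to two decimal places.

MRP = (10.95% − 4.02%) / (1.47 − 0.34) = 6.1327%
R_f = 4.02% − 0.34 × 6.1327% = 1.9349%
β_Ivers = Cov / Var(R_m) = 0.00828 / 0.01857 = 0.4459
E(R_Ivers) = R_f + β × MRP = 1.9349% + 0.4459 × 6.1327% = 4.67%

4.67%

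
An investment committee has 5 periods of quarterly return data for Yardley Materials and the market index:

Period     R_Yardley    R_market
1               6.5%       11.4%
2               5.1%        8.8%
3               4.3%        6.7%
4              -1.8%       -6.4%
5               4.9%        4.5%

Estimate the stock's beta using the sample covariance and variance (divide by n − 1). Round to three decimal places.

Mean R_i = (6.5 + 5.1 + 4.3 − 1.8 + 4.9) / 5 = 3.8000%
Mean R_m = (11.4 + 8.8 + 6.7 − 6.4 + 4.5) / 5 = 5.0000%
Σ(R_i − R̄_i)(R_m − R̄_m) = 86.3600  ⇒  Cov = 86.3600 / 4 = 21.5900
Σ(R_m − R̄_m)² = 188.5000  ⇒  Var(R_m) = 188.5000 / 4 = 47.1250
β = Cov / Var(R_m) = 21.5900 / 47.1250 = 0.4581

0.458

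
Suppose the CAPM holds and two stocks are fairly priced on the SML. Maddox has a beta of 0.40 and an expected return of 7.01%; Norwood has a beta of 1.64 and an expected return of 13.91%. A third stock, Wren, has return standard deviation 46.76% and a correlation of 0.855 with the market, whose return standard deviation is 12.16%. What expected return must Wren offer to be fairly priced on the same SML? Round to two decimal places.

23.08%

MRP = (13.91% − 7.01%) / (1.64 − 0.40) = 5.5645%
R_f = 7.01% − 0.40 × 5.5645% = 4.7842%
β_Wren = ρ·σ_i/σ_m = 0.855 × 46.76 / 12.16 = 3.2878
E(R_Wren) = R_f + β × MRP = 4.7842% + 3.2878 × 5.5645% = 23.08%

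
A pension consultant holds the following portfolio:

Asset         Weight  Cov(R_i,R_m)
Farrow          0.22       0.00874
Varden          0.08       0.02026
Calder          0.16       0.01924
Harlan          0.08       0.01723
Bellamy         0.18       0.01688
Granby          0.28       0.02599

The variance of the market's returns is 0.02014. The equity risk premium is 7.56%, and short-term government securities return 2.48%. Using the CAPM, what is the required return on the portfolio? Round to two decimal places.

9.36%

β_Farrow = 0.00874 / 0.02014 = 0.4340
β_Varden = 0.02026 / 0.02014 = 1.0060
β_Calder = 0.01924 / 0.02014 = 0.9553
β_Harlan = 0.01723 / 0.02014 = 0.8555
β_Bellamy = 0.01688 / 0.02014 = 0.8381
β_Granby = 0.02599 / 0.02014 = 1.2905
β_P = Σ w_i β_i = 0.22×0.4340 + 0.08×1.0060 + 0.16×0.9553 + 0.08×0.8555 + 0.18×0.8381 + 0.28×1.2905 = 0.9094
E(R_P) = R_f + β_P × MRP = 2.48% + 0.9094 × 7.56% = 9.36%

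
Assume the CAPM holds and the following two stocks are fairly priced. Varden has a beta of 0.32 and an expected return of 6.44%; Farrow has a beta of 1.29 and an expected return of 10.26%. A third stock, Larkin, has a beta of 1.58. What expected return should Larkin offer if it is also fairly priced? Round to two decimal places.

11.40%

MRP (SML slope) = (10.26% − 6.44%) / (1.29 − 0.32) = 3.82% / 0.97 = 3.9381%
R_f (intercept) = 6.44% − 0.32 × 3.9381% = 5.1798%
E(R_Larkin) = R_f + β × MRP = 5.1798% + 1.58 × 3.9381% = 11.40%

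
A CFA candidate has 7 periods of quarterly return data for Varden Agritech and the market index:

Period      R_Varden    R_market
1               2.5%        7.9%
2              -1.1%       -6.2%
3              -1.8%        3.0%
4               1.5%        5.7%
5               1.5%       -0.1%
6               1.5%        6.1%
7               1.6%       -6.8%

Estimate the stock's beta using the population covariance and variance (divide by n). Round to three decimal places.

0.094

Mean R_i = (2.5 − 1.1 − 1.8 + 1.5 + 1.5 + 1.5 + 1.6) / 7 = 0.8143%
Mean R_m = (7.9 − 6.2 + 3.0 + 5.7 − 0.1 + 6.1 − 6.8) / 7 = 1.3714%
Σ(R_i − R̄_i)(R_m − R̄_m) = 20.0229  ⇒  Cov = 20.0229 / 7 = 2.8604
Σ(R_m − R̄_m)² = 212.6343  ⇒  Var(R_m) = 212.6343 / 7 = 30.3763
β = Cov / Var(R_m) = 2.8604 / 30.3763 = 0.0942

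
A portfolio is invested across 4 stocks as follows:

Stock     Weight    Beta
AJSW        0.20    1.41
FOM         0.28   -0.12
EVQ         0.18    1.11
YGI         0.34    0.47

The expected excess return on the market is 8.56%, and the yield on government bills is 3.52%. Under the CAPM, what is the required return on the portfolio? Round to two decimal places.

β_P = Σ w_i β_i = 0.20×1.41 + 0.28×-0.12 + 0.18×1.11 + 0.34×0.47 = 0.6080
E(R_P) = R_f + β_P × MRP = 3.52% + 0.6080 × 8.56% = 8.72%

8.72%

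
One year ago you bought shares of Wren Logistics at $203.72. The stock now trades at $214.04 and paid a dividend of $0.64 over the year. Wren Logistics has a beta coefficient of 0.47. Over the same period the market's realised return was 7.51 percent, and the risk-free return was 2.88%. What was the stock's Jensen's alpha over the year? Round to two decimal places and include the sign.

+0.32%

Realised HPR = (P1 + D1 − P0) / P0 = (214.04 + 0.64 − 203.72) / 203.72 = 10.96 / 203.72 = 5.3799%
MRP = 7.51% − 2.88% = 4.63%
CAPM required = R_f + β·MRP = 2.88% + 0.47 × 4.63% = 5.0561%
α = realised − required = 5.3799% − 5.0561% = +0.32%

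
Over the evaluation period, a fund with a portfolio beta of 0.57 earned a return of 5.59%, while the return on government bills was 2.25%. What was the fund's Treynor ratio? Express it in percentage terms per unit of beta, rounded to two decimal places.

5.86%

Treynor = (R_P − R_f) / β_P = (5.59% − 2.25%) / 0.5700 = 3.34% / 0.5700 = 5.86%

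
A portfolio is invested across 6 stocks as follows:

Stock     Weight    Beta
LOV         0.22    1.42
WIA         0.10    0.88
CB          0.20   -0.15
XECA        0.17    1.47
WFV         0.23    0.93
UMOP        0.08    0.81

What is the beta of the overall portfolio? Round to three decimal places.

β_P = Σ w_i β_i = 0.22×1.42 + 0.10×0.88 + 0.20×-0.15 + 0.17×1.47 + 0.23×0.93 + 0.08×0.81 = 0.8990

0.899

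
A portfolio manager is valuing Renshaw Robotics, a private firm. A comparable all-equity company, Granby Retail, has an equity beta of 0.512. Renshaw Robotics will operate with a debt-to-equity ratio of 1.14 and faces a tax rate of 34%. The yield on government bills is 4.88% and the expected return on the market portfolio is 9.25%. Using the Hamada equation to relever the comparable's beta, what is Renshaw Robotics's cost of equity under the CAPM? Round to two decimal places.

8.80%

β_L = β_U × [1 + (1 − t)(D/E)] = 0.512 × [1 + (1 − 0.34) × 1.14]
    = 0.512 × [1 + 0.66 × 1.14] = 0.512 × 1.7524 = 0.8972
MRP = 9.25% − 4.88% = 4.37%
E(R) = R_f + β_L × MRP = 4.88% + 0.8972 × 4.37% = 8.80%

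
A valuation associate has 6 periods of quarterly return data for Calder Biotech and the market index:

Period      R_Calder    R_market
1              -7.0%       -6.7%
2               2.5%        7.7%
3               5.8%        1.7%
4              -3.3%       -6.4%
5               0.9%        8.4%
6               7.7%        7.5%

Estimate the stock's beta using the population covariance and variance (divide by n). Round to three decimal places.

Mean R_i = (-7.0 + 2.5 + 5.8 − 3.3 + 0.9 + 7.7) / 6 = 1.1000%
Mean R_m = (-6.7 + 7.7 + 1.7 − 6.4 + 8.4 + 7.5) / 6 = 2.0333%
Σ(R_i − R̄_i)(R_m − R̄_m) = 149.0200  ⇒  Cov = 149.0200 / 6 = 24.8367
Σ(R_m − R̄_m)² = 250.0333  ⇒  Var(R_m) = 250.0333 / 6 = 41.6722
β = Cov / Var(R_m) = 24.8367 / 41.6722 = 0.5960

0.596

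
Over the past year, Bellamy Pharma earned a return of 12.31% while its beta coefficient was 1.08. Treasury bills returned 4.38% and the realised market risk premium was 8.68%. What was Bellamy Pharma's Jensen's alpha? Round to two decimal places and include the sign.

-1.44%

CAPM benchmark = R_f + β(R_m − R_f) = 4.38% + 1.08 × 8.68% = 13.7544%
α = actual − benchmark = 12.31% − 13.7544% = -1.44%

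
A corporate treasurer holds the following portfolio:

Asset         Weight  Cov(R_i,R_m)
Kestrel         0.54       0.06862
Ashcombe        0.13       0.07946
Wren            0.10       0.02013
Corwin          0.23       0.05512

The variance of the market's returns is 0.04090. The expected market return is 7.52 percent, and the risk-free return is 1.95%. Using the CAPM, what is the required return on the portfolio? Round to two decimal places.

10.40%

β_Kestrel = 0.06862 / 0.04090 = 1.6778
β_Ashcombe = 0.07946 / 0.04090 = 1.9428
β_Wren = 0.02013 / 0.04090 = 0.4922
β_Corwin = 0.05512 / 0.04090 = 1.3477
β_P = Σ w_i β_i = 0.54×1.6778 + 0.13×1.9428 + 0.10×0.4922 + 0.23×1.3477 = 1.5178
MRP = 7.52% − 1.95% = 5.57%
E(R_P) = R_f + β_P × MRP = 1.95% + 1.5178 × 5.57% = 10.40%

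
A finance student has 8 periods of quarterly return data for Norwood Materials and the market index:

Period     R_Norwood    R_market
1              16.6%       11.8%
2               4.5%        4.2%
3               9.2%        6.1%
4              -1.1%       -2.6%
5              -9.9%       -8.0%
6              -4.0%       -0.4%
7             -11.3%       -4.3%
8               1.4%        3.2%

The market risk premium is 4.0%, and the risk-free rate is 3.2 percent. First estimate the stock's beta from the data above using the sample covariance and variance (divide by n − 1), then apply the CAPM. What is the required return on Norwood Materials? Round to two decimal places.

8.90%

Mean R_i = (16.6 + 4.5 + 9.2 − 1.1 − 9.9 − 4.0 − 11.3 + 1.4) / 8 = 0.6750%
Mean R_m = (11.8 + 4.2 + 6.1 − 2.6 − 8.0 − 0.4 − 4.3 + 3.2) / 8 = 1.2500%
Σ(R_i − R̄_i)(R_m − R̄_m) = 400.8800  ⇒  Cov = 400.8800 / 7 = 57.2686
Σ(R_m − R̄_m)² = 281.2400  ⇒  Var(R_m) = 281.2400 / 7 = 40.1771
β = Cov / Var(R_m) = 57.2686 / 40.1771 = 1.4254
E(R) = R_f + β × MRP = 3.2% + 1.4254 × 4.0% = 8.90%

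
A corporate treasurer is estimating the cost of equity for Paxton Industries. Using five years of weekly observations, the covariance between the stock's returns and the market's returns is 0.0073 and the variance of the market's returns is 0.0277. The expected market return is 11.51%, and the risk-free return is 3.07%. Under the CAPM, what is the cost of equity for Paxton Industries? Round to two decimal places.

5.29%

β = Cov(R_i, R_m) / Var(R_m) = 0.0073 / 0.0277 = 0.2635
MRP = 11.51% − 3.07% = 8.44%
E(R) = R_f + β × MRP = 3.07% + 0.2635 × 8.44% = 5.29%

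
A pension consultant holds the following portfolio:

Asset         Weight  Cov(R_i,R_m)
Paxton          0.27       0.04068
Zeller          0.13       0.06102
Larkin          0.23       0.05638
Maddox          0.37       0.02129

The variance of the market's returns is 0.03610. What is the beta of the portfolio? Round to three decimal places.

β_Paxton = 0.04068 / 0.03610 = 1.1269
β_Zeller = 0.06102 / 0.03610 = 1.6903
β_Larkin = 0.05638 / 0.03610 = 1.5618
β_Maddox = 0.02129 / 0.03610 = 0.5898
β_P = Σ w_i β_i = 0.27×1.1269 + 0.13×1.6903 + 0.23×1.5618 + 0.37×0.5898 = 1.1014

1.101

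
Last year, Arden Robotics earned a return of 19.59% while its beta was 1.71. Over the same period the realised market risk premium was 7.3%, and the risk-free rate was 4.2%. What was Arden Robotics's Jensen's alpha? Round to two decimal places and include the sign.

CAPM benchmark = R_f + β(R_m − R_f) = 4.2% + 1.71 × 7.3% = 16.6830%
α = actual − benchmark = 19.59% − 16.6830% = +2.91%

+2.91%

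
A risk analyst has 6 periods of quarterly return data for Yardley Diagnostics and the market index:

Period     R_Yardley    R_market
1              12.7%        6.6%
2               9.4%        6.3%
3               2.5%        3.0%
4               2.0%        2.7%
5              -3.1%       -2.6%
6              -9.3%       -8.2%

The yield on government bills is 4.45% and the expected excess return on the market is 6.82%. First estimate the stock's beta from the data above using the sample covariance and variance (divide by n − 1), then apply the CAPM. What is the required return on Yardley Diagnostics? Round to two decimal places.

13.71%

Mean R_i = (12.7 + 9.4 + 2.5 + 2.0 − 3.1 − 9.3) / 6 = 2.3667%
Mean R_m = (6.6 + 6.3 + 3.0 + 2.7 − 2.6 − 8.2) / 6 = 1.3000%
Σ(R_i − R̄_i)(R_m − R̄_m) = 221.8000  ⇒  Cov = 221.8000 / 5 = 44.3600
Σ(R_m − R̄_m)² = 163.4000  ⇒  Var(R_m) = 163.4000 / 5 = 32.6800
β = Cov / Var(R_m) = 44.3600 / 32.6800 = 1.3574
E(R) = R_f + β × MRP = 4.45% + 1.3574 × 6.82% = 13.71%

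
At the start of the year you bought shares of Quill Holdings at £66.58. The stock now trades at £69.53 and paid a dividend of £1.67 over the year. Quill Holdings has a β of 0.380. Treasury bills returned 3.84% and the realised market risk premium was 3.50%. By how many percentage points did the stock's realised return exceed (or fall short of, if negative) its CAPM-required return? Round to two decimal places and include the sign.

Realised HPR = (P1 + D1 − P0) / P0 = (69.53 + 1.67 − 66.58) / 66.58 = 4.62 / 66.58 = 6.9390%
CAPM required = R_f + β·MRP = 3.84% + 0.380 × 3.50% = 5.17000%
α = realised − required = 6.9390% − 5.17000% = +1.77%

+1.77%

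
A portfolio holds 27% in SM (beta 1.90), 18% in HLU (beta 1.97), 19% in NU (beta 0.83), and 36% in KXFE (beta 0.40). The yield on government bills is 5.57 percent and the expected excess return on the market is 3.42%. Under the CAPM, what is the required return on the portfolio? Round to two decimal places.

9.57%

β_P = Σ w_i β_i = 0.27×1.90 + 0.18×1.97 + 0.19×0.83 + 0.36×0.40 = 1.1693
E(R_P) = R_f + β_P × MRP = 5.57% + 1.1693 × 3.42% = 9.57%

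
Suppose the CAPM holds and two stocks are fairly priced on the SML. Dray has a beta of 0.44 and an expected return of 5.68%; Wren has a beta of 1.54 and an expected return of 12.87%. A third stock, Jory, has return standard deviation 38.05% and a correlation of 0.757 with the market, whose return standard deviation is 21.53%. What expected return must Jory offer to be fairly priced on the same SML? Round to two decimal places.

MRP = (12.87% − 5.68%) / (1.54 − 0.44) = 6.5364%
R_f = 5.68% − 0.44 × 6.5364% = 2.8040%
β_Jory = ρ·σ_i/σ_m = 0.757 × 38.05 / 21.53 = 1.3378
E(R_Jory) = R_f + β × MRP = 2.8040% + 1.3378 × 6.5364% = 11.55%

11.55%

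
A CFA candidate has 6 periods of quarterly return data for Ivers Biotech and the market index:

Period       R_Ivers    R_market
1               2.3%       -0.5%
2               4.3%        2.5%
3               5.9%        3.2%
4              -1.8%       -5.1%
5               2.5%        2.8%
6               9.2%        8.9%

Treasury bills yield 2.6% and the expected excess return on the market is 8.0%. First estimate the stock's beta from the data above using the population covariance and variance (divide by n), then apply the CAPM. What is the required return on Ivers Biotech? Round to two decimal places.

8.79%

Mean R_i = (2.3 + 4.3 + 5.9 − 1.8 + 2.5 + 9.2) / 6 = 3.7333%
Mean R_m = (-0.5 + 2.5 + 3.2 − 5.1 + 2.8 + 8.9) / 6 = 1.9667%
Σ(R_i − R̄_i)(R_m − R̄_m) = 82.4867  ⇒  Cov = 82.4867 / 6 = 13.7478
Σ(R_m − R̄_m)² = 106.5933  ⇒  Var(R_m) = 106.5933 / 6 = 17.7656
β = Cov / Var(R_m) = 13.7478 / 17.7656 = 0.7738
E(R) = R_f + β × MRP = 2.6% + 0.7738 × 8.0% = 8.79%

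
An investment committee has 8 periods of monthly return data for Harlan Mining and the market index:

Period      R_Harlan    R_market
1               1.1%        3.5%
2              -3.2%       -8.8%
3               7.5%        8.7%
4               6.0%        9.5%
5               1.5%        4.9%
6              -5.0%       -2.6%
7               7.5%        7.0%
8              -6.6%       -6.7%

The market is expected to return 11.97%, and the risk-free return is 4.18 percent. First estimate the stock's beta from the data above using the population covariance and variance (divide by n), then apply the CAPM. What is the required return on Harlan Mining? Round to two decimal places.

9.84%

Mean R_i = (1.1 − 3.2 + 7.5 + 6.0 + 1.5 − 5.0 + 7.5 − 6.6) / 8 = 1.1000%
Mean R_m = (3.5 − 8.8 + 8.7 + 9.5 + 4.9 − 2.6 + 7.0 − 6.7) / 8 = 1.9375%
Σ(R_i − R̄_i)(R_m − R̄_m) = 254.2800  ⇒  Cov = 254.2800 / 8 = 31.7850
Σ(R_m − R̄_m)² = 350.2588  ⇒  Var(R_m) = 350.2588 / 8 = 43.7824
β = Cov / Var(R_m) = 31.7850 / 43.7824 = 0.7260
MRP = 11.97% − 4.18% = 7.79%
E(R) = R_f + β × MRP = 4.18% + 0.7260 × 7.79% = 9.84%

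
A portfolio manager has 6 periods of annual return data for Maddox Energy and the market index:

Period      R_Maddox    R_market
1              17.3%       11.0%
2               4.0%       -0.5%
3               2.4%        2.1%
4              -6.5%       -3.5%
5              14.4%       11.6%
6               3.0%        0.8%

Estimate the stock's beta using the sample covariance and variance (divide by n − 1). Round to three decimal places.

Mean R_i = (17.3 + 4.0 + 2.4 − 6.5 + 14.4 + 3.0) / 6 = 5.7667%
Mean R_m = (11.0 − 0.5 + 2.1 − 3.5 + 11.6 + 0.8) / 6 = 3.5833%
Σ(R_i − R̄_i)(R_m − R̄_m) = 261.5467  ⇒  Cov = 261.5467 / 5 = 52.3093
Σ(R_m − R̄_m)² = 196.0683  ⇒  Var(R_m) = 196.0683 / 5 = 39.2137
β = Cov / Var(R_m) = 52.3093 / 39.2137 = 1.3340

1.334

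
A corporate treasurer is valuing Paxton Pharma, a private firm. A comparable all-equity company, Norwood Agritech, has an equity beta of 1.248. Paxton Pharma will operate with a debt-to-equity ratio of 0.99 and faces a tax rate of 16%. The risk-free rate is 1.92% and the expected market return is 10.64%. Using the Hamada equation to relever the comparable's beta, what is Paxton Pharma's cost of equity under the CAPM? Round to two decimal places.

21.85%

β_L = β_U × [1 + (1 − t)(D/E)] = 1.248 × [1 + (1 − 0.16) × 0.99]
    = 1.248 × [1 + 0.84 × 0.99] = 1.248 × 1.8316 = 2.2858
MRP = 10.64% − 1.92% = 8.72%
E(R) = R_f + β_L × MRP = 1.92% + 2.2858 × 8.72% = 21.85%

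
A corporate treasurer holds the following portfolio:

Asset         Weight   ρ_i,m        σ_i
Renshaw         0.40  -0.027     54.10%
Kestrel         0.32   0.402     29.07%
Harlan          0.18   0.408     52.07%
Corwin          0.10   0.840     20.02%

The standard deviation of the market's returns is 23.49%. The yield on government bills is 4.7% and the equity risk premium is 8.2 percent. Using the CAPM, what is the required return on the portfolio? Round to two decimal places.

β_Renshaw = -0.027 × 54.10% / 23.49% = -0.0622
β_Kestrel = 0.402 × 29.07% / 23.49% = 0.4975
β_Harlan = 0.408 × 52.07% / 23.49% = 0.9044
β_Corwin = 0.840 × 20.02% / 23.49% = 0.7159
β_P = Σ w_i β_i = 0.40×-0.0622 + 0.32×0.4975 + 0.18×0.9044 + 0.10×0.7159 = 0.3687
E(R_P) = R_f + β_P × MRP = 4.7% + 0.3687 × 8.2% = 7.72%

7.72%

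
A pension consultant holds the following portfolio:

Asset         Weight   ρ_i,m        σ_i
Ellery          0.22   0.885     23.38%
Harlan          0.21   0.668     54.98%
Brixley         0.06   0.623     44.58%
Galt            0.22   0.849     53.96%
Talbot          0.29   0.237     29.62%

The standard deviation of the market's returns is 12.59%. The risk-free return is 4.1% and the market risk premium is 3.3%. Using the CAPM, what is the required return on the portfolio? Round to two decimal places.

10.93%

β_Ellery = 0.885 × 23.38% / 12.59% = 1.6435
β_Harlan = 0.668 × 54.98% / 12.59% = 2.9171
β_Brixley = 0.623 × 44.58% / 12.59% = 2.2060
β_Galt = 0.849 × 53.96% / 12.59% = 3.6388
β_Talbot = 0.237 × 29.62% / 12.59% = 0.5576
β_P = Σ w_i β_i = 0.22×1.6435 + 0.21×2.9171 + 0.06×2.2060 + 0.22×3.6388 + 0.29×0.5576 = 2.0688
E(R_P) = R_f + β_P × MRP = 4.1% + 2.0688 × 3.3% = 10.93%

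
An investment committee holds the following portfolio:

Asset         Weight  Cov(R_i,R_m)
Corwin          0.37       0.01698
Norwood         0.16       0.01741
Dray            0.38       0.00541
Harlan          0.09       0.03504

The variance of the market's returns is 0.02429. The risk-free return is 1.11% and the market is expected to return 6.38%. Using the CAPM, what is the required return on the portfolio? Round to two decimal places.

4.21%

β_Corwin = 0.01698 / 0.02429 = 0.6991
β_Norwood = 0.01741 / 0.02429 = 0.7168
β_Dray = 0.00541 / 0.02429 = 0.2227
β_Harlan = 0.03504 / 0.02429 = 1.4426
β_P = Σ w_i β_i = 0.37×0.6991 + 0.16×0.7168 + 0.38×0.2227 + 0.09×1.4426 = 0.5878
MRP = 6.38% − 1.11% = 5.27%
E(R_P) = R_f + β_P × MRP = 1.11% + 0.5878 × 5.27% = 4.21%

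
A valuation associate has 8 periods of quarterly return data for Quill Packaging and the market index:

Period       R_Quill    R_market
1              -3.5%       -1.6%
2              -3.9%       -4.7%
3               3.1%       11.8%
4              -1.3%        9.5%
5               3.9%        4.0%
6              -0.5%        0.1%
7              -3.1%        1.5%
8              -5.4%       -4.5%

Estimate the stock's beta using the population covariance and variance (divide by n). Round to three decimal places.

Mean R_i = (-3.5 − 3.9 + 3.1 − 1.3 + 3.9 − 0.5 − 3.1 − 5.4) / 8 = -1.3375%
Mean R_m = (-1.6 − 4.7 + 11.8 + 9.5 + 4.0 + 0.1 + 1.5 − 4.5) / 8 = 2.0125%
Σ(R_i − R̄_i)(R_m − R̄_m) = 104.8938  ⇒  Cov = 104.8938 / 8 = 13.1117
Σ(R_m − R̄_m)² = 260.2488  ⇒  Var(R_m) = 260.2488 / 8 = 32.5311
β = Cov / Var(R_m) = 13.1117 / 32.5311 = 0.4031

0.403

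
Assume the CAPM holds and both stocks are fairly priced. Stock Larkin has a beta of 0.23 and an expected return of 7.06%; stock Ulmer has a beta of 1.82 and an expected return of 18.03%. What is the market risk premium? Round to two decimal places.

6.90%

Both satisfy E(R) = R_f + β·MRP, so the slope of the SML is
MRP = (18.03% − 7.06%) / (1.82 − 0.23) = 10.97% / 1.59 = 6.8994%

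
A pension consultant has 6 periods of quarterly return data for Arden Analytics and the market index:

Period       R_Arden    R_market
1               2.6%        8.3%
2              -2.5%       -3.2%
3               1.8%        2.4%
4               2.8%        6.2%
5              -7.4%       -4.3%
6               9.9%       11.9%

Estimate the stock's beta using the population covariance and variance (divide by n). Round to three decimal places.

Mean R_i = (2.6 − 2.5 + 1.8 + 2.8 − 7.4 + 9.9) / 6 = 1.2000%
Mean R_m = (8.3 − 3.2 + 2.4 + 6.2 − 4.3 + 11.9) / 6 = 3.5500%
Σ(R_i − R̄_i)(R_m − R̄_m) = 175.3300  ⇒  Cov = 175.3300 / 6 = 29.2217
Σ(R_m − R̄_m)² = 207.8150  ⇒  Var(R_m) = 207.8150 / 6 = 34.6358
β = Cov / Var(R_m) = 29.2217 / 34.6358 = 0.8437

0.844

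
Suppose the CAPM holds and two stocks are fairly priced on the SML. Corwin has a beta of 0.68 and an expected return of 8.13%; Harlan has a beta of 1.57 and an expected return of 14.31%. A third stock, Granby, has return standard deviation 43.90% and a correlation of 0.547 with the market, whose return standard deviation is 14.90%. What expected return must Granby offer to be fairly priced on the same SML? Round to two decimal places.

MRP = (14.31% − 8.13%) / (1.57 − 0.68) = 6.9438%
R_f = 8.13% − 0.68 × 6.9438% = 3.4082%
β_Granby = ρ·σ_i/σ_m = 0.547 × 43.90 / 14.90 = 1.6116
E(R_Granby) = R_f + β × MRP = 3.4082% + 1.6116 × 6.9438% = 14.60%

14.60%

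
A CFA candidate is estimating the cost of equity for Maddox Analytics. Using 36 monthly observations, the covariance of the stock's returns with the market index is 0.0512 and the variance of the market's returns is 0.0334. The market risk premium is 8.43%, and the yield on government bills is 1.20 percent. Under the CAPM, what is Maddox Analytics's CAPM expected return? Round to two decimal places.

β = Cov(R_i, R_m) / Var(R_m) = 0.0512 / 0.0334 = 1.5329
E(R) = R_f + β × MRP = 1.20% + 1.5329 × 8.43% = 14.12%

14.12%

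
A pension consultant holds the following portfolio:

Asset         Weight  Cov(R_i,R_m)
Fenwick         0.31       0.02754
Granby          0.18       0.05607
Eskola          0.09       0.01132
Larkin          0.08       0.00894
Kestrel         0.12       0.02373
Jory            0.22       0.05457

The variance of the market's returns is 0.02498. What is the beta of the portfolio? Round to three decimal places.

β_Fenwick = 0.02754 / 0.02498 = 1.1025
β_Granby = 0.05607 / 0.02498 = 2.2446
β_Eskola = 0.01132 / 0.02498 = 0.4532
β_Larkin = 0.00894 / 0.02498 = 0.3579
β_Kestrel = 0.02373 / 0.02498 = 0.9500
β_Jory = 0.05457 / 0.02498 = 2.1845
β_P = Σ w_i β_i = 0.31×1.1025 + 0.18×2.2446 + 0.09×0.4532 + 0.08×0.3579 + 0.12×0.9500 + 0.22×2.1845 = 1.4098

1.410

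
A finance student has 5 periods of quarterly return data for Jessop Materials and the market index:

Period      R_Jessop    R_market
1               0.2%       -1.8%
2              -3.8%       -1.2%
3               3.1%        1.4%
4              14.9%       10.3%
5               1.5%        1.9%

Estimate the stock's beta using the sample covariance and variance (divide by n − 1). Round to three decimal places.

Mean R_i = (0.2 − 3.8 + 3.1 + 14.9 + 1.5) / 5 = 3.1800%
Mean R_m = (-1.8 − 1.2 + 1.4 + 10.3 + 1.9) / 5 = 2.1200%
Σ(R_i − R̄_i)(R_m − R̄_m) = 131.1520  ⇒  Cov = 131.1520 / 4 = 32.7880
Σ(R_m − R̄_m)² = 93.8680  ⇒  Var(R_m) = 93.8680 / 4 = 23.4670
β = Cov / Var(R_m) = 32.7880 / 23.4670 = 1.3972

1.397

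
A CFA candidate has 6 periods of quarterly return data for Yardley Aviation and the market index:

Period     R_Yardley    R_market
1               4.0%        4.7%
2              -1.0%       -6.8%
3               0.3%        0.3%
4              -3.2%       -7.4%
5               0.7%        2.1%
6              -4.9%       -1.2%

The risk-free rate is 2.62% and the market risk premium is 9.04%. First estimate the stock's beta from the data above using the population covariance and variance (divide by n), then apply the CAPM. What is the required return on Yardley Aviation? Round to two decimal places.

Mean R_i = (4.0 − 1.0 + 0.3 − 3.2 + 0.7 − 4.9) / 6 = -0.6833%
Mean R_m = (4.7 − 6.8 + 0.3 − 7.4 + 2.1 − 1.2) / 6 = -1.3833%
Σ(R_i − R̄_i)(R_m − R̄_m) = 51.0483  ⇒  Cov = 51.0483 / 6 = 8.5081
Σ(R_m − R̄_m)² = 117.5483  ⇒  Var(R_m) = 117.5483 / 6 = 19.5914
β = Cov / Var(R_m) = 8.5081 / 19.5914 = 0.4343
E(R) = R_f + β × MRP = 2.62% + 0.4343 × 9.04% = 6.55%

6.55%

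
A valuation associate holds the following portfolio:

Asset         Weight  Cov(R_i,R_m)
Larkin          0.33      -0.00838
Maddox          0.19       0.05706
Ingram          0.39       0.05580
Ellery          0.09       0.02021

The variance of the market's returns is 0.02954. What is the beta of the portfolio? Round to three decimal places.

1.072

β_Larkin = -0.00838 / 0.02954 = -0.2837
β_Maddox = 0.05706 / 0.02954 = 1.9316
β_Ingram = 0.05580 / 0.02954 = 1.8890
β_Ellery = 0.02021 / 0.02954 = 0.6842
β_P = Σ w_i β_i = 0.33×-0.2837 + 0.19×1.9316 + 0.39×1.8890 + 0.09×0.6842 = 1.0717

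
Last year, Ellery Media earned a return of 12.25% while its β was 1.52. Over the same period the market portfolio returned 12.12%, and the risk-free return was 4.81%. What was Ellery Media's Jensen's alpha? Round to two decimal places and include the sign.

-3.67%

Market excess return = 12.12% − 4.81% = 7.31%
CAPM benchmark = R_f + β(R_m − R_f) = 4.81% + 1.52 × 7.31% = 15.9212%
α = actual − benchmark = 12.25% − 15.9212% = -3.67%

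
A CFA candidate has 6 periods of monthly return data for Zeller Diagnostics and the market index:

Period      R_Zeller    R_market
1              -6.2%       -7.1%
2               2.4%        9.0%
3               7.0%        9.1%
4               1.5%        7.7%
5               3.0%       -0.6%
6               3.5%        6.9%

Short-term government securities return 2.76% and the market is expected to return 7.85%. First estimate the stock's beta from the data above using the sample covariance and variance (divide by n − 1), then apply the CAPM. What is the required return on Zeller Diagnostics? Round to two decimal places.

Mean R_i = (-6.2 + 2.4 + 7.0 + 1.5 + 3.0 + 3.5) / 6 = 1.8667%
Mean R_m = (-7.1 + 9.0 + 9.1 + 7.7 − 0.6 + 6.9) / 6 = 4.1667%
Σ(R_i − R̄_i)(R_m − R̄_m) = 116.5533  ⇒  Cov = 116.5533 / 5 = 23.3107
Σ(R_m − R̄_m)² = 217.3133  ⇒  Var(R_m) = 217.3133 / 5 = 43.4627
β = Cov / Var(R_m) = 23.3107 / 43.4627 = 0.5363
MRP = 7.85% − 2.76% = 5.09%
E(R) = R_f + β × MRP = 2.76% + 0.5363 × 5.09% = 5.49%

5.49%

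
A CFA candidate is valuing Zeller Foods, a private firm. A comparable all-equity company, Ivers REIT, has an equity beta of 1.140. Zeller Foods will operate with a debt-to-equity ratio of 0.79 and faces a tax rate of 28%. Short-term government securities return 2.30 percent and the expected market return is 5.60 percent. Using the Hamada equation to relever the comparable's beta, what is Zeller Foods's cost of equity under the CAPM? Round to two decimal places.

β_L = β_U × [1 + (1 − t)(D/E)] = 1.140 × [1 + (1 − 0.28) × 0.79]
    = 1.140 × [1 + 0.72 × 0.79] = 1.140 × 1.5688 = 1.7884
MRP = 5.60% − 2.30% = 3.30%
E(R) = R_f + β_L × MRP = 2.30% + 1.7884 × 3.30% = 8.20%

8.20%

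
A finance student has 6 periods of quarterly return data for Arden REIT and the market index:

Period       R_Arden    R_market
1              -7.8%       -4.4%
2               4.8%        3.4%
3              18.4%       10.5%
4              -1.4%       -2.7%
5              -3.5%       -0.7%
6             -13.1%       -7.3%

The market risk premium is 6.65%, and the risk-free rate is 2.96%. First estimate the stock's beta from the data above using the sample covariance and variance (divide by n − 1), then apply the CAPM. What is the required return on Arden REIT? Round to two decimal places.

Mean R_i = (-7.8 + 4.8 + 18.4 − 1.4 − 3.5 − 13.1) / 6 = -0.4333%
Mean R_m = (-4.4 + 3.4 + 10.5 − 2.7 − 0.7 − 7.3) / 6 = -0.2000%
Σ(R_i − R̄_i)(R_m − R̄_m) = 345.1800  ⇒  Cov = 345.1800 / 5 = 69.0360
Σ(R_m − R̄_m)² = 202.0000  ⇒  Var(R_m) = 202.0000 / 5 = 40.4000
β = Cov / Var(R_m) = 69.0360 / 40.4000 = 1.7088
E(R) = R_f + β × MRP = 2.96% + 1.7088 × 6.65% = 14.32%

14.32%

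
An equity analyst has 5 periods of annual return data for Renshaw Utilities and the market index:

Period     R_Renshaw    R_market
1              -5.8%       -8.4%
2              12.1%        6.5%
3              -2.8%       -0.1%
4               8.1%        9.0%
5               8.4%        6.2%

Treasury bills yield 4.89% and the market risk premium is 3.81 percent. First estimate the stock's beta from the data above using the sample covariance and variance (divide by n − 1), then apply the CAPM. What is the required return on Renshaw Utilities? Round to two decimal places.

8.75%

Mean R_i = (-5.8 + 12.1 − 2.8 + 8.1 + 8.4) / 5 = 4.0000%
Mean R_m = (-8.4 + 6.5 − 0.1 + 9.0 + 6.2) / 5 = 2.6400%
Σ(R_i − R̄_i)(R_m − R̄_m) = 199.8300  ⇒  Cov = 199.8300 / 4 = 49.9575
Σ(R_m − R̄_m)² = 197.4120  ⇒  Var(R_m) = 197.4120 / 4 = 49.3530
β = Cov / Var(R_m) = 49.9575 / 49.3530 = 1.0122
E(R) = R_f + β × MRP = 4.89% + 1.0122 × 3.81% = 8.75%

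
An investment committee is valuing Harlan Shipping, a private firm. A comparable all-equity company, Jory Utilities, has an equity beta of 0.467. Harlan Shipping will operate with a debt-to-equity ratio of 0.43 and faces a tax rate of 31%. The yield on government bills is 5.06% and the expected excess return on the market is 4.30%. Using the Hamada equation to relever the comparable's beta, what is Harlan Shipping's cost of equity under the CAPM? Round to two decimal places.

7.66%

β_L = β_U × [1 + (1 − t)(D/E)] = 0.467 × [1 + (1 − 0.31) × 0.43]
    = 0.467 × [1 + 0.69 × 0.43] = 0.467 × 1.2967 = 0.6056
E(R) = R_f + β_L × MRP = 5.06% + 0.6056 × 4.30% = 7.66%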